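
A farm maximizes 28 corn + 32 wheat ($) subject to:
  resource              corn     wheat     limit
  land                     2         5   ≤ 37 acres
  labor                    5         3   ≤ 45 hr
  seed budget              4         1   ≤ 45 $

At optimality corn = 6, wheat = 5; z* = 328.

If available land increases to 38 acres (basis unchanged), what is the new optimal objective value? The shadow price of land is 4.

332

Δb = 1, so new z* = 328 + (4)·(1) = 328 + 4 = 332.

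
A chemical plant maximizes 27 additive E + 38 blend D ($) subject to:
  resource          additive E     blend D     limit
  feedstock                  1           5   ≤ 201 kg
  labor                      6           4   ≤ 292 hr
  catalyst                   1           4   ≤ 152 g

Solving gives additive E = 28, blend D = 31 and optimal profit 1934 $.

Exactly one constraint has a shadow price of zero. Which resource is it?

feedstock: 183/201 (slack 18)
labor: 292/292 (binding)
catalyst: 152/152 (binding)
By complementary slackness, a constraint with positive slack has shadow price 0 → feedstock.

feedstock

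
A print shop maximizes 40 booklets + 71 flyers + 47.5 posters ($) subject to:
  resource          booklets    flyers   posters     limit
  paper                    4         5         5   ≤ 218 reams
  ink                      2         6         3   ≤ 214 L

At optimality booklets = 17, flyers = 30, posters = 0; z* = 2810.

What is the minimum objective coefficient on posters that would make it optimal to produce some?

Check each constraint at x*: paper 218/218 (tight); ink 214/214 (tight).
The binding rows give the dual system: 4·y_paper + 2·y_ink = 40 and 5·y_paper + 6·y_ink = 71.
→ y_paper = 7 and y_ink = 6.
posters enters the basis when its profit ≥ yᵀa₃ = 7·5 + 6·3 = 53.

53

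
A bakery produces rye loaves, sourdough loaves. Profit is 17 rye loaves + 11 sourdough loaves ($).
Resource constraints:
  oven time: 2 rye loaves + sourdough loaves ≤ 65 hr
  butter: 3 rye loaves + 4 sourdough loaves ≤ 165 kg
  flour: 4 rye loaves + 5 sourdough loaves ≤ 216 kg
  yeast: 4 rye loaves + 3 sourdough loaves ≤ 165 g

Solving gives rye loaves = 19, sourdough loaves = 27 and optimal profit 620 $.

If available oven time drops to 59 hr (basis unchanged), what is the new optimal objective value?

578

Binding: oven time and butter. Non-binding: flour (5 unused), yeast (8 unused).
Since flour, yeast are not tight, their duals are 0.
The binding rows give the dual system: 2·y_oven time + 3·y_butter = 17 and 1·y_oven time + 4·y_butter = 11.
This yields shadow prices y_oven time = 7, y_butter = 1.
Δz = y_oven time·Δb = 7 × (-6) = -42, so new z* = 620 − 42 = 578.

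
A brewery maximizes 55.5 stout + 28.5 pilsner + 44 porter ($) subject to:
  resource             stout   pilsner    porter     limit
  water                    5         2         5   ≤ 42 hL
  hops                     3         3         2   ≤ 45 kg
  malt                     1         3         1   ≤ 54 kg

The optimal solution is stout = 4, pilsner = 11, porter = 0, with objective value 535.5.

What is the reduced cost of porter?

Binding: water and hops. Non-binding: malt (17 unused).
By complementary slackness, y = 0 for the non-binding constraint.
The binding rows give the dual system: 5·y_water + 3·y_hops = 55.5 and 2·y_water + 3·y_hops = 28.5.
Solving: y_water = 9, y_hops = 3.5.
Reduced cost of porter: c₃ − yᵀa₃ = 44 − (9·5 + 3.5·2) = 44 − 52 = -8.

-8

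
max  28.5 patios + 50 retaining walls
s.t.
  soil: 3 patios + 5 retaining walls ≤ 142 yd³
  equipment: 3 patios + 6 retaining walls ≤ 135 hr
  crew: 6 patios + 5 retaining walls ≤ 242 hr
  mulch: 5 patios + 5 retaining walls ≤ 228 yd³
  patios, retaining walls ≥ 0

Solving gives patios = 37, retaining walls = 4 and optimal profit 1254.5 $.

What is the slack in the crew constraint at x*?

crew used = 6·37 + 5·4 = 242; slack = 242 − 242 = 0.

0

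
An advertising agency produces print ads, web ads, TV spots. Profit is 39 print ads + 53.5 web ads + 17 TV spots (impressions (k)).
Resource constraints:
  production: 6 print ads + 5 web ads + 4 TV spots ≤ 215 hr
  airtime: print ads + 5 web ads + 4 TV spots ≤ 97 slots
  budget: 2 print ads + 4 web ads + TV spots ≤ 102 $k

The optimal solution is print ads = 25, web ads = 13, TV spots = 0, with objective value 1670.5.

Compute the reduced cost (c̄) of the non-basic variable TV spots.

-6

Check each constraint at x*: production 215/215 (tight); airtime 90/97 (slack 7); budget 102/102 (tight).
Slack constraints have shadow price 0 (complementary slackness).
From A_Bᵀ y = c: 6·y_production + 2·y_budget = 39; 5·y_production + 4·y_budget = 53.5.
This yields shadow prices y_production = 3.5, y_budget = 9.
Reduced cost of TV spots: c₃ − yᵀa₃ = 17 − (3.5·4 + 9·1) = 17 − 23 = -6.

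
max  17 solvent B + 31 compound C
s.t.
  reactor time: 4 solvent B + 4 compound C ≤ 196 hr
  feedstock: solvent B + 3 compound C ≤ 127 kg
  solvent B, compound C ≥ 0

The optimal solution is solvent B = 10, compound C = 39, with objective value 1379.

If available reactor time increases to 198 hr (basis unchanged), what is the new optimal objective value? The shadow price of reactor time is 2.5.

1384

Δb = 2, so new z* = 1379 + (2.5)·(2) = 1379 + 5 = 1384.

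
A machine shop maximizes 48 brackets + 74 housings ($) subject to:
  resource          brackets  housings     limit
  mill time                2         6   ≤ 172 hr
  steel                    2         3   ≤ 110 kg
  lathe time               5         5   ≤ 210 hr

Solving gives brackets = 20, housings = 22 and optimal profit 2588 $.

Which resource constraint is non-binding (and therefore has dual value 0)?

steel

mill time: 172/172 (binding)
steel: 106/110 (slack 4)
lathe time: 210/210 (binding)
By complementary slackness, a constraint with positive slack has shadow price 0 → steel.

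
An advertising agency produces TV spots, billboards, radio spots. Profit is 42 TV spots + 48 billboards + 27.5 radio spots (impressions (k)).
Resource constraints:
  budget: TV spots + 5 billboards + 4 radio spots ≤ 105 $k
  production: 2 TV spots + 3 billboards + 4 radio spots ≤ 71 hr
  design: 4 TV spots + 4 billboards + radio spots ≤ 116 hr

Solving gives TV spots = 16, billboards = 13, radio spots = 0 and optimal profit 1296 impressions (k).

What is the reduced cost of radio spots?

-4

Binding: production and design. Non-binding: budget (24 unused).
Slack constraints have shadow price 0 (complementary slackness).
Dual feasibility on the basic columns requires 2·y_production + 4·y_design = 42, 3·y_production + 4·y_design = 48.
→ y_production = 6 and y_design = 7.5.
Reduced cost of radio spots: c₃ − yᵀa₃ = 27.5 − (6·4 + 7.5·1) = 27.5 − 31.5 = -4.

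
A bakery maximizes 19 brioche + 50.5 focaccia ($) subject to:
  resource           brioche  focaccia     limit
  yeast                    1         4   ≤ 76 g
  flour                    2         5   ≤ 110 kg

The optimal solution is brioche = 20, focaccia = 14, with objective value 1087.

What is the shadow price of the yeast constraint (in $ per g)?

Check each constraint at x*: yeast 76/76 (tight); flour 110/110 (tight).
Dual feasibility on the basic columns requires 1·y_yeast + 2·y_flour = 19, 4·y_yeast + 5·y_flour = 50.5.
Solving: y_yeast = 2, y_flour = 8.5.
Shadow price of yeast = 2.

2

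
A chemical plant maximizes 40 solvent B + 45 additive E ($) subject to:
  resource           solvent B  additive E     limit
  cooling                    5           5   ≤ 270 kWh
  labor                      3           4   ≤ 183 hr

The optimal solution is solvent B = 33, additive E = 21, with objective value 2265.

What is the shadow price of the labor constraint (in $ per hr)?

Check each constraint at x*: cooling 270/270 (tight); labor 183/183 (tight).
From A_Bᵀ y = c: 5·y_cooling + 3·y_labor = 40; 5·y_cooling + 4·y_labor = 45.
Solving: y_cooling = 5, y_labor = 5.
Shadow price of labor = 5.

5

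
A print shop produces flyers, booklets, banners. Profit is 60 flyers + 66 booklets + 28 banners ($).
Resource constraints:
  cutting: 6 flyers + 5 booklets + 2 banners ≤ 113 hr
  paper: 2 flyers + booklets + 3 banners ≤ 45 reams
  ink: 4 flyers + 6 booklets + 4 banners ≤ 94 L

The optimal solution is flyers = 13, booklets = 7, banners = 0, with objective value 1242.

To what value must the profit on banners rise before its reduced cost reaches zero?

36

Check each constraint at x*: cutting 113/113 (tight); paper 33/45 (slack 12); ink 94/94 (tight).
Since paper is not tight, its dual is 0.
The binding rows give the dual system: 6·y_cutting + 4·y_ink = 60 and 5·y_cutting + 6·y_ink = 66.
This yields shadow prices y_cutting = 6, y_ink = 6.
banners enters the basis when its profit ≥ yᵀa₃ = 6·2 + 6·4 = 36.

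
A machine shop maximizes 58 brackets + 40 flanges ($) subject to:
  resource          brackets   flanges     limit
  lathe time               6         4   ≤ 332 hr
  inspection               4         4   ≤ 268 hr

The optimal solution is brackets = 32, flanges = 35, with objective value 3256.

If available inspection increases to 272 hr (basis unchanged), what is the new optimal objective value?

At the optimum: lathe time uses 332 of 332 (binding); inspection uses 268 of 268 (binding).
Dual feasibility on the basic columns requires 6·y_lathe time + 4·y_inspection = 58, 4·y_lathe time + 4·y_inspection = 40.
This yields shadow prices y_lathe time = 9, y_inspection = 1.
Δz = y_inspection·Δb = 1 × (4) = 4, so new z* = 3256 + 4 = 3260.

3260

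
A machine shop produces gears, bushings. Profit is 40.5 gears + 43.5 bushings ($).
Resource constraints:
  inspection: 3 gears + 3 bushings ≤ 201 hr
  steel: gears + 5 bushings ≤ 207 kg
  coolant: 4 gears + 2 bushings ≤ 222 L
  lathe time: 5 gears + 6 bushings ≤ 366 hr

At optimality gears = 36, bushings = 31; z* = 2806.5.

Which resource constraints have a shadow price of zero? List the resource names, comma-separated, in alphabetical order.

coolant, steel

inspection: 201/201 (binding)
steel: 191/207 (slack 16)
coolant: 206/222 (slack 16)
lathe time: 366/366 (binding)
By complementary slackness, a constraint with positive slack has shadow price 0 → coolant, steel.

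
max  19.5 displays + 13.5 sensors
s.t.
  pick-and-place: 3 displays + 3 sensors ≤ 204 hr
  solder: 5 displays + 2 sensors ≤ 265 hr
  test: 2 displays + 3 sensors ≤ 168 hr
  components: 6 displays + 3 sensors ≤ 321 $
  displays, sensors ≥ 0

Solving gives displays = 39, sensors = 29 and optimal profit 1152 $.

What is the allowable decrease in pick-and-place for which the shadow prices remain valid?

36

Binding constraints: pick-and-place, components. The basis is B = [[3,3],[6,3]] with det -9.
Per unit decrease in pick-and-place, x* moves by d = (0.3333, -0.6667).
The basis stays optimal until solder becomes binding; allowable decrease = 36 hr.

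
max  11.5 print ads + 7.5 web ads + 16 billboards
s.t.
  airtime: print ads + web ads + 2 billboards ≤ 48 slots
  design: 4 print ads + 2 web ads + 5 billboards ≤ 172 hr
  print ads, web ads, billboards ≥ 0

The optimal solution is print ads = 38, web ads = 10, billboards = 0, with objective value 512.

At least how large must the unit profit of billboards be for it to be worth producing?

17

Both airtime and design are binding at x*.
From A_Bᵀ y = c: 1·y_airtime + 4·y_design = 11.5; 1·y_airtime + 2·y_design = 7.5.
→ y_airtime = 3.5 and y_design = 2.
billboards enters the basis when its profit ≥ yᵀa₃ = 3.5·2 + 2·5 = 17.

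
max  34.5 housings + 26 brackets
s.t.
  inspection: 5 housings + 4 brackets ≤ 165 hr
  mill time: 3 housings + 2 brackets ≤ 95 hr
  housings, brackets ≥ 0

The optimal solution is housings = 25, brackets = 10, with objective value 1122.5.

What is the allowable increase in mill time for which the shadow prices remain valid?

4

Binding constraints: inspection, mill time. The basis is B = [[5,4],[3,2]] with det -2.
Per unit increase in mill time, x* moves by d = (2, -2.5).
The basis stays optimal until brackets reaches 0; allowable increase = 4 hr.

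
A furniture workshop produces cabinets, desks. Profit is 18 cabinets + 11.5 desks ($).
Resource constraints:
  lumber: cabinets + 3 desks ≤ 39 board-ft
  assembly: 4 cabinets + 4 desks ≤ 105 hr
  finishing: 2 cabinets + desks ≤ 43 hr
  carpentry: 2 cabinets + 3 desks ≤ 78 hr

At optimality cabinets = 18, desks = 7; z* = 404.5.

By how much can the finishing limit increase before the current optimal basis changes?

Binding constraints: lumber, finishing. The basis is B = [[1,3],[2,1]] with det -5.
Per unit increase in finishing, x* moves by d = (0.6, -0.2).
The basis stays optimal until assembly becomes binding; allowable increase = 3.125 hr.

3.125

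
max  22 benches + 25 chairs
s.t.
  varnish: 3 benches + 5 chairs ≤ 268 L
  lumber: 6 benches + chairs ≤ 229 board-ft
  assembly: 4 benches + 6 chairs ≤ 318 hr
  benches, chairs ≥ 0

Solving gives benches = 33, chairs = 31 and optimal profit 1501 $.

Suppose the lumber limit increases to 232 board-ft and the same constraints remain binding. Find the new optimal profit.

Binding: lumber and assembly. Non-binding: varnish (14 unused).
Since varnish is not tight, its dual is 0.
From A_Bᵀ y = c: 6·y_lumber + 4·y_assembly = 22; 1·y_lumber + 6·y_assembly = 25.
→ y_lumber = 1 and y_assembly = 4.
Δz = y_lumber·Δb = 1 × (3) = 3, so new z* = 1501 + 3 = 1504.

1504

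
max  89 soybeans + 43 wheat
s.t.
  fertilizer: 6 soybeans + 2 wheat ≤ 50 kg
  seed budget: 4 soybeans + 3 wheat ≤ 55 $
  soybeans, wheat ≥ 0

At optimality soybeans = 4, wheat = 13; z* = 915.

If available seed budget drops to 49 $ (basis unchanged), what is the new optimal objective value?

867

At the optimum: fertilizer uses 50 of 50 (binding); seed budget uses 55 of 55 (binding).
From A_Bᵀ y = c: 6·y_fertilizer + 4·y_seed budget = 89; 2·y_fertilizer + 3·y_seed budget = 43.
→ y_fertilizer = 9.5 and y_seed budget = 8.
Δz = y_seed budget·Δb = 8 × (-6) = -48, so new z* = 915 − 48 = 867.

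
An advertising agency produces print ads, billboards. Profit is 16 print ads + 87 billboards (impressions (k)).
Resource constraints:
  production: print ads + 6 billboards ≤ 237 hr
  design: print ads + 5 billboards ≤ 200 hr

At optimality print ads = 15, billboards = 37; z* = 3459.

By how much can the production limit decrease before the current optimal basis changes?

Binding constraints: production, design. The basis is B = [[1,6],[1,5]] with det -1.
Per unit decrease in production, x* moves by d = (5, -1).
The basis stays optimal until billboards reaches 0; allowable decrease = 37 hr.

37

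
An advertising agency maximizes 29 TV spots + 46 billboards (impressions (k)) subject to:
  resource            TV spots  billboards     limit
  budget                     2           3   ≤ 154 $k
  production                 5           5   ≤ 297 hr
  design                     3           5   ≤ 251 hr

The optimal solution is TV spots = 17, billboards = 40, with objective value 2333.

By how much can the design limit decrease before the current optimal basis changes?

2.4

Binding constraints: budget, design. The basis is B = [[2,3],[3,5]] with det 1.
Per unit decrease in design, x* moves by d = (3, -2).
The basis stays optimal until production becomes binding; allowable decrease = 2.4 hr.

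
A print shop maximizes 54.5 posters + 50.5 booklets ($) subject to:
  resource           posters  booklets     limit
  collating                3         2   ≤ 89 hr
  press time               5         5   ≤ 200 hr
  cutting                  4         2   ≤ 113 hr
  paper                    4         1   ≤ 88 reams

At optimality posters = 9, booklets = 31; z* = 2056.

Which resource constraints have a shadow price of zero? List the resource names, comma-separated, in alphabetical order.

cutting, paper

collating: 89/89 (binding)
press time: 200/200 (binding)
cutting: 98/113 (slack 15)
paper: 67/88 (slack 21)
By complementary slackness, a constraint with positive slack has shadow price 0 → cutting, paper.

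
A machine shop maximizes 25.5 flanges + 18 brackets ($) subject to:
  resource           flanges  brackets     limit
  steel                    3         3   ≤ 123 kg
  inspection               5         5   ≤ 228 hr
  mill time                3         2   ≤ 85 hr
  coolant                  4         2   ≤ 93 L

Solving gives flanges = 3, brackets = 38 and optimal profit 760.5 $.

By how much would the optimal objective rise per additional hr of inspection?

0

Binding: steel and mill time. Non-binding: inspection (23 unused), coolant (5 unused).
Since inspection, coolant are not tight, their duals are 0.
Dual feasibility on the basic columns requires 3·y_steel + 3·y_mill time = 25.5, 3·y_steel + 2·y_mill time = 18.
This yields shadow prices y_steel = 1, y_mill time = 7.5.
Shadow price of inspection = 0.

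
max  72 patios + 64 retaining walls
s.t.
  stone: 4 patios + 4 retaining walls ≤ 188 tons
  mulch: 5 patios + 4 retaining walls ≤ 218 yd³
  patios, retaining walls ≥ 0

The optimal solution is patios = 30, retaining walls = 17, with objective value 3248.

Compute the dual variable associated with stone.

8

Check each constraint at x*: stone 188/188 (tight); mulch 218/218 (tight).
From A_Bᵀ y = c: 4·y_stone + 5·y_mulch = 72; 4·y_stone + 4·y_mulch = 64.
This yields shadow prices y_stone = 8, y_mulch = 8.
Shadow price of stone = 8.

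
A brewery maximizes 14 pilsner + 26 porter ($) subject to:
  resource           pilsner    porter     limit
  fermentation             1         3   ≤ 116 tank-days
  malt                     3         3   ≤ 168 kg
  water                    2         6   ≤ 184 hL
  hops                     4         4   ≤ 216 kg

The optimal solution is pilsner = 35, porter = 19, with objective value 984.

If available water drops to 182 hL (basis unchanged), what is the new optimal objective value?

978

Binding: water and hops. Non-binding: fermentation (24 unused), malt (6 unused).
Since fermentation, malt are not tight, their duals are 0.
Dual feasibility on the basic columns requires 2·y_water + 4·y_hops = 14, 6·y_water + 4·y_hops = 26.
This yields shadow prices y_water = 3, y_hops = 2.
Δz = y_water·Δb = 3 × (-2) = -6, so new z* = 984 − 6 = 978.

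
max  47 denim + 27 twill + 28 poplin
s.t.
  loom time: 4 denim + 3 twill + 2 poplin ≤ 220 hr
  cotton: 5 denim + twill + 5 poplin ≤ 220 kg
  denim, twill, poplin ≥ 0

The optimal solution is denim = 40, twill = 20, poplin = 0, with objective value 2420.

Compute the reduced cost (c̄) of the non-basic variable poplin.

-3

At the optimum: loom time uses 220 of 220 (binding); cotton uses 220 of 220 (binding).
From A_Bᵀ y = c: 4·y_loom time + 5·y_cotton = 47; 3·y_loom time + 1·y_cotton = 27.
→ y_loom time = 8 and y_cotton = 3.
Reduced cost of poplin: c₃ − yᵀa₃ = 28 − (8·2 + 3·5) = 28 − 31 = -3.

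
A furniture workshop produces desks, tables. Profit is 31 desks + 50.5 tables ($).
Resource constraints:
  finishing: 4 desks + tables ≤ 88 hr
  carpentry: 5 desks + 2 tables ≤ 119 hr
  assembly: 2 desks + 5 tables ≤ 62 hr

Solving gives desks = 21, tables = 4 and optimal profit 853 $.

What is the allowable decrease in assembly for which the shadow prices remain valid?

18

Binding constraints: finishing, assembly. The basis is B = [[4,1],[2,5]] with det 18.
Per unit decrease in assembly, x* moves by d = (0.0556, -0.2222).
The basis stays optimal until tables reaches 0; allowable decrease = 18 hr.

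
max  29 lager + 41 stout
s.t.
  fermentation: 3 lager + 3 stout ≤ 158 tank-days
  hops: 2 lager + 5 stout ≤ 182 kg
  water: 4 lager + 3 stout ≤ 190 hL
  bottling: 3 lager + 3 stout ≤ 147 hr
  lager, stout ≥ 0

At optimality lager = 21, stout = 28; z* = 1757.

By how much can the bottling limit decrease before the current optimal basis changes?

37.8

Binding constraints: hops, bottling. The basis is B = [[2,5],[3,3]] with det -9.
Per unit decrease in bottling, x* moves by d = (-0.5556, 0.2222).
The basis stays optimal until lager reaches 0; allowable decrease = 37.8 hr.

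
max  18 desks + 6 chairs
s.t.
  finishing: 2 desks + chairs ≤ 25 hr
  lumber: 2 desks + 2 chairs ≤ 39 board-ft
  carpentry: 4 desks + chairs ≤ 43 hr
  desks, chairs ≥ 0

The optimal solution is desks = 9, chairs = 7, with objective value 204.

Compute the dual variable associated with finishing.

3

Check each constraint at x*: finishing 25/25 (tight); lumber 32/39 (slack 7); carpentry 43/43 (tight).
Since lumber is not tight, its dual is 0.
Dual feasibility on the basic columns requires 2·y_finishing + 4·y_carpentry = 18, 1·y_finishing + 1·y_carpentry = 6.
→ y_finishing = 3 and y_carpentry = 3.
Shadow price of finishing = 3.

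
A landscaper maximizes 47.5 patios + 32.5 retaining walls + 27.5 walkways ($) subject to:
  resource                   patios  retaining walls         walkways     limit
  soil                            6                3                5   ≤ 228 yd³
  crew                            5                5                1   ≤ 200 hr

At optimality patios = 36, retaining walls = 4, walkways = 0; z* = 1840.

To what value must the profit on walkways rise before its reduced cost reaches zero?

Check each constraint at x*: soil 228/228 (tight); crew 200/200 (tight).
The binding rows give the dual system: 6·y_soil + 5·y_crew = 47.5 and 3·y_soil + 5·y_crew = 32.5.
→ y_soil = 5 and y_crew = 3.5.
walkways enters the basis when its profit ≥ yᵀa₃ = 5·5 + 3.5·1 = 28.5.

28.5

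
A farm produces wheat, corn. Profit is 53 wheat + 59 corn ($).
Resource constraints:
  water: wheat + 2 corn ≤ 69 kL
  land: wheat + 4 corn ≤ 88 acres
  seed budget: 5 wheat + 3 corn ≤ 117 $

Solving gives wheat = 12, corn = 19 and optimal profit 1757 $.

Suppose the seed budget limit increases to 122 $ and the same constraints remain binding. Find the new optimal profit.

1802

Binding: land and seed budget. Non-binding: water (19 unused).
Since water is not tight, its dual is 0.
From A_Bᵀ y = c: 1·y_land + 5·y_seed budget = 53; 4·y_land + 3·y_seed budget = 59.
Solving: y_land = 8, y_seed budget = 9.
Δz = y_seed budget·Δb = 9 × (5) = 45, so new z* = 1757 + 45 = 1802.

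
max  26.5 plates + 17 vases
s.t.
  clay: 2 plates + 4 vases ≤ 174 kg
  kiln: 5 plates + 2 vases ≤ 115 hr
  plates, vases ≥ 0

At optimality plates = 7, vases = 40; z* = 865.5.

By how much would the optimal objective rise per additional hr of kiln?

Both clay and kiln are binding at x*.
From A_Bᵀ y = c: 2·y_clay + 5·y_kiln = 26.5; 4·y_clay + 2·y_kiln = 17.
Solving: y_clay = 2, y_kiln = 4.5.
Shadow price of kiln = 4.5.

4.5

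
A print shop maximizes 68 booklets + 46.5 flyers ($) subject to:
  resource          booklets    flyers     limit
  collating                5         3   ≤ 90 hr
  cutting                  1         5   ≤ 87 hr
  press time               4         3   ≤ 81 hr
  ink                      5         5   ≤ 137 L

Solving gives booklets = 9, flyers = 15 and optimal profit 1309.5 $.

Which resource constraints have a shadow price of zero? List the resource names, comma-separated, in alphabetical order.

collating: 90/90 (binding)
cutting: 84/87 (slack 3)
press time: 81/81 (binding)
ink: 120/137 (slack 17)
By complementary slackness, a constraint with positive slack has shadow price 0 → cutting, ink.

cutting, ink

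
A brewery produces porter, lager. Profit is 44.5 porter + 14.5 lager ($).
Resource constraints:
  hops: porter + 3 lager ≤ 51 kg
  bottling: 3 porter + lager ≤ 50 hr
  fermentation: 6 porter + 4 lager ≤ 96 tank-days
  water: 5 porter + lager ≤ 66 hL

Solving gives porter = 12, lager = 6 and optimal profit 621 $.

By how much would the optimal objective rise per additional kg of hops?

Check each constraint at x*: hops 30/51 (slack 21); bottling 42/50 (slack 8); fermentation 96/96 (tight); water 66/66 (tight).
Since hops, bottling are not tight, their duals are 0.
Dual feasibility on the basic columns requires 6·y_fermentation + 5·y_water = 44.5, 4·y_fermentation + 1·y_water = 14.5.
This yields shadow prices y_fermentation = 2, y_water = 6.5.
Shadow price of hops = 0.

0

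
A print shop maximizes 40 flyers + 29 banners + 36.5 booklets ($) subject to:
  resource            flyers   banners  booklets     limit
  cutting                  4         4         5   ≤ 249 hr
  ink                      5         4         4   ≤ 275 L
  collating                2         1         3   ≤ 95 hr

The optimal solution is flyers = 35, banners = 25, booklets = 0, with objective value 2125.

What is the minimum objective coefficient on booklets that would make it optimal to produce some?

39

Check each constraint at x*: cutting 240/249 (slack 9); ink 275/275 (tight); collating 95/95 (tight).
Slack constraints have shadow price 0 (complementary slackness).
The binding rows give the dual system: 5·y_ink + 2·y_collating = 40 and 4·y_ink + 1·y_collating = 29.
→ y_ink = 6 and y_collating = 5.
booklets enters the basis when its profit ≥ yᵀa₃ = 6·4 + 5·3 = 39.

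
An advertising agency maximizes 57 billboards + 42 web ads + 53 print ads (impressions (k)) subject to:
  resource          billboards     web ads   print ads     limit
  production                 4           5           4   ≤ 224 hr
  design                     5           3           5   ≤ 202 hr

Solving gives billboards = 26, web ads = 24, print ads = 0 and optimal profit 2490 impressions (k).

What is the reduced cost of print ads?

Both production and design are binding at x*.
The binding rows give the dual system: 4·y_production + 5·y_design = 57 and 5·y_production + 3·y_design = 42.
This yields shadow prices y_production = 3, y_design = 9.
Reduced cost of print ads: c₃ − yᵀa₃ = 53 − (3·4 + 9·5) = 53 − 57 = -4.

-4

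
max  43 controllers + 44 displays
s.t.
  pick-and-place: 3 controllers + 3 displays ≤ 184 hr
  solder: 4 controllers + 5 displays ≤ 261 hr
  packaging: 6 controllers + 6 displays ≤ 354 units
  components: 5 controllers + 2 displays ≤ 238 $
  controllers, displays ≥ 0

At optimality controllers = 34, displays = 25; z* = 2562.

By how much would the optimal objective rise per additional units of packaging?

At the optimum: pick-and-place uses 177 of 184 (slack = 7); solder uses 261 of 261 (binding); packaging uses 354 of 354 (binding); components uses 220 of 238 (slack = 18).
Slack constraints have shadow price 0 (complementary slackness).
From A_Bᵀ y = c: 4·y_solder + 6·y_packaging = 43; 5·y_solder + 6·y_packaging = 44.
Solving: y_solder = 1, y_packaging = 6.5.
Shadow price of packaging = 6.5.

6.5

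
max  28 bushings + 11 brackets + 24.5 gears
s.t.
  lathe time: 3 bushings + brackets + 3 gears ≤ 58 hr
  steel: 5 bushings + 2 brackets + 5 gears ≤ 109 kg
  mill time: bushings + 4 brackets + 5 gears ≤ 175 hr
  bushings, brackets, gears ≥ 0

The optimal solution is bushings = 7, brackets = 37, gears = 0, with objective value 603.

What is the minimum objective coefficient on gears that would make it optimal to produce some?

Check each constraint at x*: lathe time 58/58 (tight); steel 109/109 (tight); mill time 155/175 (slack 20).
Since mill time is not tight, its dual is 0.
From A_Bᵀ y = c: 3·y_lathe time + 5·y_steel = 28; 1·y_lathe time + 2·y_steel = 11.
This yields shadow prices y_lathe time = 1, y_steel = 5.
gears enters the basis when its profit ≥ yᵀa₃ = 1·3 + 5·5 = 28.

28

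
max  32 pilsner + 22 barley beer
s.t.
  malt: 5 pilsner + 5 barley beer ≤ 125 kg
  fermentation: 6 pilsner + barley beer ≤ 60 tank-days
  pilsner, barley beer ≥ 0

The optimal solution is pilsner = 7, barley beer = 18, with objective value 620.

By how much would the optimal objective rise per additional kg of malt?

Both malt and fermentation are binding at x*.
From A_Bᵀ y = c: 5·y_malt + 6·y_fermentation = 32; 5·y_malt + 1·y_fermentation = 22.
Solving: y_malt = 4, y_fermentation = 2.
Shadow price of malt = 4.

4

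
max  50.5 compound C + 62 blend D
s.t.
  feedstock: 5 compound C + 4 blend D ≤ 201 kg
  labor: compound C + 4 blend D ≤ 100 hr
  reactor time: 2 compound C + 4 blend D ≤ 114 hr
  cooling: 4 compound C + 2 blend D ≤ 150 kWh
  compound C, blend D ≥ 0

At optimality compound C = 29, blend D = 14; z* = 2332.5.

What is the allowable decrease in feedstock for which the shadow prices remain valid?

45

Binding constraints: feedstock, reactor time. The basis is B = [[5,4],[2,4]] with det 12.
Per unit decrease in feedstock, x* moves by d = (-0.3333, 0.1667).
The basis stays optimal until labor becomes binding; allowable decrease = 45 kg.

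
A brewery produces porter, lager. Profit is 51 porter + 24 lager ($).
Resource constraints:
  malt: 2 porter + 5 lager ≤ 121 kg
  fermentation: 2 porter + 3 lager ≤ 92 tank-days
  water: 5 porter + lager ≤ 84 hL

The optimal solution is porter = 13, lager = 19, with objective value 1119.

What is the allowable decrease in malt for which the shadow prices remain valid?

Binding constraints: malt, water. The basis is B = [[2,5],[5,1]] with det -23.
Per unit decrease in malt, x* moves by d = (0.0435, -0.2174).
The basis stays optimal until lager reaches 0; allowable decrease = 87.4 kg.

87.4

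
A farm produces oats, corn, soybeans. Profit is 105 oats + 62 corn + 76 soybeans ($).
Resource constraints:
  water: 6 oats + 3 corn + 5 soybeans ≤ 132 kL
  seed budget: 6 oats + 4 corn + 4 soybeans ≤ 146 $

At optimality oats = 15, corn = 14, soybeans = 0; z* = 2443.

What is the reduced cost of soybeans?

Check each constraint at x*: water 132/132 (tight); seed budget 146/146 (tight).
From A_Bᵀ y = c: 6·y_water + 6·y_seed budget = 105; 3·y_water + 4·y_seed budget = 62.
→ y_water = 8 and y_seed budget = 9.5.
Reduced cost of soybeans: c₃ − yᵀa₃ = 76 − (8·5 + 9.5·4) = 76 − 78 = -2.

-2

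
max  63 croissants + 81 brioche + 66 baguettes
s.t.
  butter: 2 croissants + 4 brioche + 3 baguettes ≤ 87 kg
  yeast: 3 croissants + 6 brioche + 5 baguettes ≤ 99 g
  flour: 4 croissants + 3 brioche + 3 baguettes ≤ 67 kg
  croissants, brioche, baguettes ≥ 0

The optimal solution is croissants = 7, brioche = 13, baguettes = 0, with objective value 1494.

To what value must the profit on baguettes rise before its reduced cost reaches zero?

72

Binding: yeast and flour. Non-binding: butter (21 unused).
Since butter is not tight, its dual is 0.
From A_Bᵀ y = c: 3·y_yeast + 4·y_flour = 63; 6·y_yeast + 3·y_flour = 81.
→ y_yeast = 9 and y_flour = 9.
baguettes enters the basis when its profit ≥ yᵀa₃ = 9·5 + 9·3 = 72.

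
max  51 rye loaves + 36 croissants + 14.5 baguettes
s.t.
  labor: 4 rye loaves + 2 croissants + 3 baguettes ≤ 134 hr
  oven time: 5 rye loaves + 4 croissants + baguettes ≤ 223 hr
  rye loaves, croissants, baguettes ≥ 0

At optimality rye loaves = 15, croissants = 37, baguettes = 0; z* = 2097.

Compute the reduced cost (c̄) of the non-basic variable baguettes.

-4.5

At the optimum: labor uses 134 of 134 (binding); oven time uses 223 of 223 (binding).
The binding rows give the dual system: 4·y_labor + 5·y_oven time = 51 and 2·y_labor + 4·y_oven time = 36.
→ y_labor = 4 and y_oven time = 7.
Reduced cost of baguettes: c₃ − yᵀa₃ = 14.5 − (4·3 + 7·1) = 14.5 − 19 = -4.5.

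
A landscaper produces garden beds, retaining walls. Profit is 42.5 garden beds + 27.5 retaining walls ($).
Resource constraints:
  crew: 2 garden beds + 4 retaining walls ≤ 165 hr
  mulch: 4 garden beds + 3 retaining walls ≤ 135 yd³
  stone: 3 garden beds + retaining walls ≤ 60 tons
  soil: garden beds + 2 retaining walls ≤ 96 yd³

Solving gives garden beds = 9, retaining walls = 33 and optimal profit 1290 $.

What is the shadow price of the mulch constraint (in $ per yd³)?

8

At the optimum: crew uses 150 of 165 (slack = 15); mulch uses 135 of 135 (binding); stone uses 60 of 60 (binding); soil uses 75 of 96 (slack = 21).
Since crew, soil are not tight, their duals are 0.
From A_Bᵀ y = c: 4·y_mulch + 3·y_stone = 42.5; 3·y_mulch + 1·y_stone = 27.5.
→ y_mulch = 8 and y_stone = 3.5.
Shadow price of mulch = 8.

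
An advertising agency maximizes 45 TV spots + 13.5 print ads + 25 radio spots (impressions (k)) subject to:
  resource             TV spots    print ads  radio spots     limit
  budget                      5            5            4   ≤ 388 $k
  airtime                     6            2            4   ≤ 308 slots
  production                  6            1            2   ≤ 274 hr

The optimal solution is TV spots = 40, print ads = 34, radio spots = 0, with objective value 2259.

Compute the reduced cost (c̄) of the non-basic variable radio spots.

At the optimum: budget uses 370 of 388 (slack = 18); airtime uses 308 of 308 (binding); production uses 274 of 274 (binding).
Slack constraints have shadow price 0 (complementary slackness).
From A_Bᵀ y = c: 6·y_airtime + 6·y_production = 45; 2·y_airtime + 1·y_production = 13.5.
Solving: y_airtime = 6, y_production = 1.5.
Reduced cost of radio spots: c₃ − yᵀa₃ = 25 − (6·4 + 1.5·2) = 25 − 27 = -2.

-2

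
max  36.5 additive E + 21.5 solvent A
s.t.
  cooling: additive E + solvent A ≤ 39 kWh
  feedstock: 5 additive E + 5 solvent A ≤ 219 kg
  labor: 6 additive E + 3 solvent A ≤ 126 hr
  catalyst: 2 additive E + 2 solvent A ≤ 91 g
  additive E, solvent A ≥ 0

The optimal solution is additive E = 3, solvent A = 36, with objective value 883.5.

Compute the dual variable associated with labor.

Check each constraint at x*: cooling 39/39 (tight); feedstock 195/219 (slack 24); labor 126/126 (tight); catalyst 78/91 (slack 13).
By complementary slackness, y = 0 for the non-binding constraints.
The binding rows give the dual system: 1·y_cooling + 6·y_labor = 36.5 and 1·y_cooling + 3·y_labor = 21.5.
→ y_cooling = 6.5 and y_labor = 5.
Shadow price of labor = 5.

5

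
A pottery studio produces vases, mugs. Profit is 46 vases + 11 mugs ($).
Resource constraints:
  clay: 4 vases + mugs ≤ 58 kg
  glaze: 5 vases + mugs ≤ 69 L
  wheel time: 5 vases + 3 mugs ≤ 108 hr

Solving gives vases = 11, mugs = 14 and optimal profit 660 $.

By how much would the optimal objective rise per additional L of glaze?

Binding: clay and glaze. Non-binding: wheel time (11 unused).
By complementary slackness, y = 0 for the non-binding constraint.
From A_Bᵀ y = c: 4·y_clay + 5·y_glaze = 46; 1·y_clay + 1·y_glaze = 11.
→ y_clay = 9 and y_glaze = 2.
Shadow price of glaze = 2.

2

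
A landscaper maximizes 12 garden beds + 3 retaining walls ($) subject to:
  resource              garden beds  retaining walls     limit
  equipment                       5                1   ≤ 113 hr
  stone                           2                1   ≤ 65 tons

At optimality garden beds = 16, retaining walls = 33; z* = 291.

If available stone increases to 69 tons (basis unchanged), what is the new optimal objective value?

Check each constraint at x*: equipment 113/113 (tight); stone 65/65 (tight).
The binding rows give the dual system: 5·y_equipment + 2·y_stone = 12 and 1·y_equipment + 1·y_stone = 3.
Solving: y_equipment = 2, y_stone = 1.
Δz = y_stone·Δb = 1 × (4) = 4, so new z* = 291 + 4 = 295.

295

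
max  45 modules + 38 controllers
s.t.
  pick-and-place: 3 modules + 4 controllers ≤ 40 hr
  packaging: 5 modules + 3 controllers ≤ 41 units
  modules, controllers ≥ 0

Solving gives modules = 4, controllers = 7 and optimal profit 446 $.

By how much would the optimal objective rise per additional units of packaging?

At the optimum: pick-and-place uses 40 of 40 (binding); packaging uses 41 of 41 (binding).
The binding rows give the dual system: 3·y_pick-and-place + 5·y_packaging = 45 and 4·y_pick-and-place + 3·y_packaging = 38.
Solving: y_pick-and-place = 5, y_packaging = 6.
Shadow price of packaging = 6.

6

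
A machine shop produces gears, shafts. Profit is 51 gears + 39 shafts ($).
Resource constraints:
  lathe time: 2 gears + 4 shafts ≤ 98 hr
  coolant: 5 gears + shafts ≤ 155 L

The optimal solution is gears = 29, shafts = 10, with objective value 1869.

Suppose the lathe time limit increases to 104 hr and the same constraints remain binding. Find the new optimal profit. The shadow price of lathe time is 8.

Δb = 6, so new z* = 1869 + (8)·(6) = 1869 + 48 = 1917.

1917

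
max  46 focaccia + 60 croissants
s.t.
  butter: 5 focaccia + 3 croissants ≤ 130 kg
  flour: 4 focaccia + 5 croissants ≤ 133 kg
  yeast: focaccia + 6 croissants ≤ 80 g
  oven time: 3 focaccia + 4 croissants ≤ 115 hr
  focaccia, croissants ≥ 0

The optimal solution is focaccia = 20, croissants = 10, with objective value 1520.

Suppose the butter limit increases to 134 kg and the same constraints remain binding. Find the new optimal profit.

1552

At the optimum: butter uses 130 of 130 (binding); flour uses 130 of 133 (slack = 3); yeast uses 80 of 80 (binding); oven time uses 100 of 115 (slack = 15).
Since flour, oven time are not tight, their duals are 0.
From A_Bᵀ y = c: 5·y_butter + 1·y_yeast = 46; 3·y_butter + 6·y_yeast = 60.
→ y_butter = 8 and y_yeast = 6.
Δz = y_butter·Δb = 8 × (4) = 32, so new z* = 1520 + 32 = 1552.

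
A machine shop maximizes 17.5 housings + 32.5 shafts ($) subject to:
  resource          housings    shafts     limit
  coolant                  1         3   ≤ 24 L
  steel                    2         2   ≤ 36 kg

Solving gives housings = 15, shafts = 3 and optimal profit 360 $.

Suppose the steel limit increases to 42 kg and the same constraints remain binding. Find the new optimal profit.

390

At the optimum: coolant uses 24 of 24 (binding); steel uses 36 of 36 (binding).
From A_Bᵀ y = c: 1·y_coolant + 2·y_steel = 17.5; 3·y_coolant + 2·y_steel = 32.5.
Solving: y_coolant = 7.5, y_steel = 5.
Δz = y_steel·Δb = 5 × (6) = 30, so new z* = 360 + 30 = 390.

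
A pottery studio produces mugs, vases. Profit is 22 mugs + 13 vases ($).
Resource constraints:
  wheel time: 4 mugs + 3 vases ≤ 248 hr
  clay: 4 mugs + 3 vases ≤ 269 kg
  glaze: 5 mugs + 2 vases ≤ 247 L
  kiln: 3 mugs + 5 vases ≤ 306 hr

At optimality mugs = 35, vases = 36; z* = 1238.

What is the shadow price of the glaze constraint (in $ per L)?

2

At the optimum: wheel time uses 248 of 248 (binding); clay uses 248 of 269 (slack = 21); glaze uses 247 of 247 (binding); kiln uses 285 of 306 (slack = 21).
Slack constraints have shadow price 0 (complementary slackness).
Dual feasibility on the basic columns requires 4·y_wheel time + 5·y_glaze = 22, 3·y_wheel time + 2·y_glaze = 13.
→ y_wheel time = 3 and y_glaze = 2.
Shadow price of glaze = 2.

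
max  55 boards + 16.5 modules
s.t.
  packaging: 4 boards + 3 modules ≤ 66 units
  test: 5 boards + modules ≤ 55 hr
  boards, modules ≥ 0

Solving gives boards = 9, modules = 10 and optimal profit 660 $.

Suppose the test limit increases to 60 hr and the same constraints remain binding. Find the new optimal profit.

705

Both packaging and test are binding at x*.
The binding rows give the dual system: 4·y_packaging + 5·y_test = 55 and 3·y_packaging + 1·y_test = 16.5.
Solving: y_packaging = 2.5, y_test = 9.
Δz = y_test·Δb = 9 × (5) = 45, so new z* = 660 + 45 = 705.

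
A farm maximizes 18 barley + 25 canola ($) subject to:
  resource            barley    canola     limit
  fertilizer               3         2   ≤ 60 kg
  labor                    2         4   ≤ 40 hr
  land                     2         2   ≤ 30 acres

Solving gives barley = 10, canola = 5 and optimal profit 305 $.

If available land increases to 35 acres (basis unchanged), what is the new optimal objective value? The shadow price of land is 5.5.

Δb = 5, so new z* = 305 + (5.5)·(5) = 305 + 27.5 = 332.5.

332.5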